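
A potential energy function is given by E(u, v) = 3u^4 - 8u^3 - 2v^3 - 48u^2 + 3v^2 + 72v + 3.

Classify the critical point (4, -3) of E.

The mixed partial ∂²E/∂u∂v is 0, so the Hessian at any point is diag(E_uu, E_vv) = diag(12(3u^2 - 4u - 8), 6(-2v + 1)).
At (4, -3): H = diag(288, 42).
Both eigenvalues are positive, so H is positive definite: a local minimum.

local minimum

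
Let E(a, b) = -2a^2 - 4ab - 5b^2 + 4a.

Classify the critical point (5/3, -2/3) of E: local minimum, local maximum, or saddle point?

local maximum

The Hessian of E is constant: H = [[-4, -4], [-4, -10]].
det(H) = (-4)·(-10) − (-4)² = 24.
det(H) > 0 and tr(H) = -14 < 0, so H is negative definite and the point is a local maximum.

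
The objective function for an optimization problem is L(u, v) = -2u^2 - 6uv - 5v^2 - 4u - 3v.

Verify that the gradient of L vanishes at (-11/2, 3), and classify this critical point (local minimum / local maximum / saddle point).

local maximum

∇L = (-4u - 6v - 4, -6u - 10v - 3); substituting (-11/2, 3) gives ∇L = (0, 0), so (-11/2, 3) is indeed a critical point.
The Hessian of L is constant: H = [[-4, -6], [-6, -10]].
det(H) = (-4)·(-10) − (-6)² = 4.
det(H) > 0 and tr(H) = -14 < 0, so H is negative definite and the point is a local maximum.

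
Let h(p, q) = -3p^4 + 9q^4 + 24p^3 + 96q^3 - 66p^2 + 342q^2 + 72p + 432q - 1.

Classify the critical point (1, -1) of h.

saddle point

The mixed partial ∂²h/∂p∂q is 0, so the Hessian at any point is diag(h_pp, h_qq) = diag(12(-3p^2 + 12p - 11), 36(3q^2 + 16q + 19)).
At (1, -1): H = diag(-24, 216).
The eigenvalues have opposite signs, so H is indefinite: a saddle point.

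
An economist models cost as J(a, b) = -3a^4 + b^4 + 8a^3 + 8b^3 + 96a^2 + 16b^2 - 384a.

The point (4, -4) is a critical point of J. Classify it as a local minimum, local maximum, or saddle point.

saddle point

The mixed partial ∂²J/∂a∂b is 0, so the Hessian at any point is diag(J_aa, J_bb) = diag(12(-3a^2 + 4a + 16), 4(3b^2 + 12b + 8)).
At (4, -4): H = diag(-192, 32).
The eigenvalues have opposite signs, so H is indefinite: a saddle point.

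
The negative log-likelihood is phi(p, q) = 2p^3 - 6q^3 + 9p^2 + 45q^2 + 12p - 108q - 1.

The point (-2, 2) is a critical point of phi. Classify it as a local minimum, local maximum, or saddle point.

The mixed partial ∂²phi/∂p∂q is 0, so the Hessian at any point is diag(phi_pp, phi_qq) = diag(6(2p + 3), 18(-2q + 5)).
At (-2, 2): H = diag(-6, 18).
The eigenvalues have opposite signs, so H is indefinite: a saddle point.

saddle point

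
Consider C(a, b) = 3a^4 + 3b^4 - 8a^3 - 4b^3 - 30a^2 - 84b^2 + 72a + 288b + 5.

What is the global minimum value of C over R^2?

-1619

C(a,b) separates as P(a) + Q(b) + 5, so its minimum is min P + min Q + 5.
P'(a) = 12(a - 3)(a - 1)(a + 2) vanishes at a ∈ {-2, 1, 3}; Q'(b) = 12(b - 3)(b - 2)(b + 4) vanishes at b ∈ {-4, 2, 3}.
Local minima of P (where P''>0): P(-2)=-152, P(3)=-27. Local minima of Q: Q(-4)=-1472, Q(3)=243.
So the global minimum of C is P(-2) + Q(-4) + 5 = -152 − 1472 + 5 = -1619, attained at (-2, -4).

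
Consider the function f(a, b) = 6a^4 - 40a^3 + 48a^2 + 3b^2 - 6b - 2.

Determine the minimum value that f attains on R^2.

f(a,b) separates as P(a) + Q(b) − 2, so its minimum is min P + min Q − 2.
P'(a) = 24a(a - 4)(a - 1) vanishes at a ∈ {0, 1, 4}; Q'(b) = 6b - 6 vanishes at b ∈ {1}.
Local minima of P (where P''>0): P(0)=0, P(4)=-256. Local minima of Q: Q(1)=-3.
So the global minimum of f is P(4) + Q(1) − 2 = -256 − 3 − 2 = -261, attained at (4, 1).

-261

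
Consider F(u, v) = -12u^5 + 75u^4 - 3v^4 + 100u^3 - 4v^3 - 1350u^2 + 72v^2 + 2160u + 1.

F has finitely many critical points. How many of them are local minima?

F separates as a function of u plus a function of v, so ∇F=0 decouples.
∂F/∂u = -60(u - 4)(u - 3)(u - 1)(u + 3) = 0 at u ∈ {-3, 1, 3, 4}; ∂F/∂v = -12v(v - 3)(v + 4) = 0 at v ∈ {-4, 0, 3}.
The Hessian is diagonal: diag(F_uu, F_vv). Second derivatives: F_uu(-3)=10080, F_uu(1)=-1440, F_uu(3)=720, F_uu(4)=-1260; F_vv(-4)=-336, F_vv(0)=144, F_vv(3)=-252.
Local minima occur where both diagonal entries positive: (-3, 0), (3, 0). Count: 2.

2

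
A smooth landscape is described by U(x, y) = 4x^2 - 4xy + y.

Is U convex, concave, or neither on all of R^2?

neither

U is quadratic, so its Hessian is the constant matrix H = [[8, -4], [-4, 0]].
det(H) = -16, tr(H) = 8.
det(H) < 0, so H is indefinite: neither convex nor concave.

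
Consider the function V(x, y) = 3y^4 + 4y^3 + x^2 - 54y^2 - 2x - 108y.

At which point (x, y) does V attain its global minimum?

(1, 3)

V(x,y) separates as P(x) + Q(y), so its minimum is min P + min Q.
P'(x) = 2x - 2 vanishes at x ∈ {1}; Q'(y) = 12(y - 3)(y + 1)(y + 3) vanishes at y ∈ {-3, -1, 3}.
Local minima of P (where P''>0): P(1)=-1. Local minima of Q: Q(-3)=-27, Q(3)=-459.
So the global minimum of V is P(1) + Q(3) = -1 − 459 = -460, attained at (1, 3).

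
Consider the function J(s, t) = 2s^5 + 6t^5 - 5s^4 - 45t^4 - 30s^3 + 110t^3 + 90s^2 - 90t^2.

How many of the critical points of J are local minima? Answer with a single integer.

4

J separates as a function of s plus a function of t, so ∇J=0 decouples.
∂J/∂s = 10s(s - 3)(s - 2)(s + 3) = 0 at s ∈ {-3, 0, 2, 3}; ∂J/∂t = 30t(t - 3)(t - 2)(t - 1) = 0 at t ∈ {0, 1, 2, 3}.
The Hessian is diagonal: diag(J_ss, J_tt). Second derivatives: J_ss(-3)=-900, J_ss(0)=180, J_ss(2)=-100, J_ss(3)=180; J_tt(0)=-180, J_tt(1)=60, J_tt(2)=-60, J_tt(3)=180.
Local minima occur where both diagonal entries positive: (0, 1), (0, 3), (3, 1), (3, 3). Count: 4.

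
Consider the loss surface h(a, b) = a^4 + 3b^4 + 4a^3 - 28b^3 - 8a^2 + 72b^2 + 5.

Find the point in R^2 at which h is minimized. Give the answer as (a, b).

h(a,b) separates as P(a) + Q(b) + 5, so its minimum is min P + min Q + 5.
P'(a) = 4a(a - 1)(a + 4) vanishes at a ∈ {-4, 0, 1}; Q'(b) = 12b(b - 4)(b - 3) vanishes at b ∈ {0, 3, 4}.
Local minima of P (where P''>0): P(-4)=-128, P(1)=-3. Local minima of Q: Q(0)=0, Q(4)=128.
So the global minimum of h is P(-4) + Q(0) + 5 = -128 + 0 + 5 = -123, attained at (-4, 0).

(-4, 0)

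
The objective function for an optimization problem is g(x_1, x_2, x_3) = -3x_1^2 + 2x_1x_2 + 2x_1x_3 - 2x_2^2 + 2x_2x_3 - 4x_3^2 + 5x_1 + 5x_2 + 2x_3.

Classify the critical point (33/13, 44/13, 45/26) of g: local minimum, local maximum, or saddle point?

local maximum

The Hessian is constant: H = [[-6, 2, 2], [2, -4, 2], [2, 2, -8]].
Leading principal minors: Δ₁ = -6, Δ₂ = 20, Δ₃ = -104.
The minors alternate sign starting negative (−, +, −), so H is negative definite: a local maximum.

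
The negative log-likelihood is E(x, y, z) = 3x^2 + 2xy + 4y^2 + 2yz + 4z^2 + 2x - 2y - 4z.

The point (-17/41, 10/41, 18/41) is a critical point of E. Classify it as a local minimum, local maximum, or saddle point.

The Hessian is constant: H = [[6, 2, 0], [2, 8, 2], [0, 2, 8]].
Leading principal minors: Δ₁ = 6, Δ₂ = 44, Δ₃ = 328.
All leading minors are positive, so H is positive definite: a local minimum.

local minimum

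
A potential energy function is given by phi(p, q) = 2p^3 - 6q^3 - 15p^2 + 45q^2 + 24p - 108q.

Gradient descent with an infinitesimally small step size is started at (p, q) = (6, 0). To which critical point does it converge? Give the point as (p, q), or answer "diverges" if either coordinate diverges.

(4, 2)

phi is separable, so gradient descent decouples: p follows -∂phi/∂p, q follows -∂phi/∂q.
∂phi/∂p = 6(p - 4)(p - 1); at p=6 this is 60, so p decreases.
∂phi/∂q = -18(q - 3)(q - 2); at q=0 this is -108, so q increases.
p converges to its nearest critical value 4 (a local min of the p-part); q converges to 2. The iterate converges to (4, 2).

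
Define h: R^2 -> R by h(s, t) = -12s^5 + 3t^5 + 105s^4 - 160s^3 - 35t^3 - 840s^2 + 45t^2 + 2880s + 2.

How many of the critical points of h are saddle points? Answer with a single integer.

8

h separates as a function of s plus a function of t, so ∇h=0 decouples.
∂h/∂s = -60(s - 4)(s - 3)(s - 2)(s + 2) = 0 at s ∈ {-2, 2, 3, 4}; ∂h/∂t = 15t(t - 2)(t - 1)(t + 3) = 0 at t ∈ {-3, 0, 1, 2}.
The Hessian is diagonal: diag(h_ss, h_tt). Second derivatives: h_ss(-2)=7200, h_ss(2)=-480, h_ss(3)=300, h_ss(4)=-720; h_tt(-3)=-900, h_tt(0)=90, h_tt(1)=-60, h_tt(2)=150.
Saddle points occur where the two diagonal entries have opposite signs: (-2, -3), (-2, 1), (2, 0), (2, 2), (3, -3), (3, 1), (4, 0), (4, 2). Count: 8.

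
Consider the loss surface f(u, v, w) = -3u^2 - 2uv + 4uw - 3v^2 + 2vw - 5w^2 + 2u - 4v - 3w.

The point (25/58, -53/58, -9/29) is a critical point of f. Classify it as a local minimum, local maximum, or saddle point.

The Hessian is constant: H = [[-6, -2, 4], [-2, -6, 2], [4, 2, -10]].
Leading principal minors: Δ₁ = -6, Δ₂ = 32, Δ₃ = -232.
The minors alternate sign starting negative (−, +, −), so H is negative definite: a local maximum.

local maximum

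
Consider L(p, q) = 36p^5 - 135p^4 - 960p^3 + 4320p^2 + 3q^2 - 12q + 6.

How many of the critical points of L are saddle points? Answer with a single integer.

2

L separates as a function of p plus a function of q, so ∇L=0 decouples.
∂L/∂p = 180p(p - 4)(p - 3)(p + 4) = 0 at p ∈ {-4, 0, 3, 4}; ∂L/∂q = 6(q - 2) = 0 at q ∈ {2}.
The Hessian is diagonal: diag(L_pp, L_qq). Second derivatives: L_pp(-4)=-40320, L_pp(0)=8640, L_pp(3)=-3780, L_pp(4)=5760; L_qq(2)=6.
Saddle points occur where the two diagonal entries have opposite signs: (-4, 2), (3, 2). Count: 2.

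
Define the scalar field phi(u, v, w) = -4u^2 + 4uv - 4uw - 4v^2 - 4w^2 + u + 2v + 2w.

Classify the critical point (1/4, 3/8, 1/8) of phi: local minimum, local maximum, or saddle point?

The Hessian is constant: H = [[-8, 4, -4], [4, -8, 0], [-4, 0, -8]].
Leading principal minors: Δ₁ = -8, Δ₂ = 48, Δ₃ = -256.
The minors alternate sign starting negative (−, +, −), so H is negative definite: a local maximum.

local maximum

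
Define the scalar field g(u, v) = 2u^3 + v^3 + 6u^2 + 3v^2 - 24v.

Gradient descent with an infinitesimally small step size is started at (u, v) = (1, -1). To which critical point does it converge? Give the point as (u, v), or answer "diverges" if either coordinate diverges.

g is separable, so gradient descent decouples: u follows -∂g/∂u, v follows -∂g/∂v.
∂g/∂u = 6u(u + 2); at u=1 this is 18, so u decreases.
∂g/∂v = 3(v - 2)(v + 4); at v=-1 this is -27, so v increases.
u converges to its nearest critical value 0 (a local min of the u-part); v converges to 2. The iterate converges to (0, 2).

(0, 2)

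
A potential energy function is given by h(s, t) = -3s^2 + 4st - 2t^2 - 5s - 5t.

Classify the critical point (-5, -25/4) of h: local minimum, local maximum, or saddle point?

The Hessian of h is constant: H = [[-6, 4], [4, -4]].
det(H) = (-6)·(-4) − 4² = 8.
det(H) > 0 and tr(H) = -10 < 0, so H is negative definite and the point is a local maximum.

local maximum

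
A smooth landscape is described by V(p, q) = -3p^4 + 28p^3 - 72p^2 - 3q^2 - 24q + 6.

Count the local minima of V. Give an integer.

V separates as a function of p plus a function of q, so ∇V=0 decouples.
∂V/∂p = -12p(p - 4)(p - 3) = 0 at p ∈ {0, 3, 4}; ∂V/∂q = -6(q + 4) = 0 at q ∈ {-4}.
The Hessian is diagonal: diag(V_pp, V_qq). Second derivatives: V_pp(0)=-144, V_pp(3)=36, V_pp(4)=-48; V_qq(-4)=-6.
Local minima occur where both diagonal entries positive: none. Count: 0.

0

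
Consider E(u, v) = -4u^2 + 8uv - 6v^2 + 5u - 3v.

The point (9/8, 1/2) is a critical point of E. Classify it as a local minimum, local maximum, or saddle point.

local maximum

The Hessian of E is constant: H = [[-8, 8], [8, -12]].
det(H) = (-8)·(-12) − 8² = 32.
det(H) > 0 and tr(H) = -20 < 0, so H is negative definite and the point is a local maximum.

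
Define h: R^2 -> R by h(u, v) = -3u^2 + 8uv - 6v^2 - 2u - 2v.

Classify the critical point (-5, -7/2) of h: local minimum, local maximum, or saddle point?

local maximum

The Hessian of h is constant: H = [[-6, 8], [8, -12]].
det(H) = (-6)·(-12) − 8² = 8.
det(H) > 0 and tr(H) = -18 < 0, so H is negative definite and the point is a local maximum.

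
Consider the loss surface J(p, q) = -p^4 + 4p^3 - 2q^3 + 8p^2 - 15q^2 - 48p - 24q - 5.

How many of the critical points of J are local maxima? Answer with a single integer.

J separates as a function of p plus a function of q, so ∇J=0 decouples.
∂J/∂p = -4(p - 3)(p - 2)(p + 2) = 0 at p ∈ {-2, 2, 3}; ∂J/∂q = -6(q + 1)(q + 4) = 0 at q ∈ {-4, -1}.
The Hessian is diagonal: diag(J_pp, J_qq). Second derivatives: J_pp(-2)=-80, J_pp(2)=16, J_pp(3)=-20; J_qq(-4)=18, J_qq(-1)=-18.
Local maxima occur where both diagonal entries negative: (-2, -1), (3, -1). Count: 2.

2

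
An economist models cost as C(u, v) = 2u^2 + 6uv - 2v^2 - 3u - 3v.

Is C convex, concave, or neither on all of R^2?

C is quadratic, so its Hessian is the constant matrix H = [[4, 6], [6, -4]].
det(H) = -52, tr(H) = 0.
det(H) < 0, so H is indefinite: neither convex nor concave.

neither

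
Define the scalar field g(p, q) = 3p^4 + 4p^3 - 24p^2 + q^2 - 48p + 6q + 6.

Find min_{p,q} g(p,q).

-115

g(p,q) separates as A(p) + B(q) + 6, so its minimum is min A + min B + 6.
A'(p) = 12(p - 2)(p + 1)(p + 2) vanishes at p ∈ {-2, -1, 2}; B'(q) = 2q + 6 vanishes at q ∈ {-3}.
Local minima of A (where A''>0): A(-2)=16, A(2)=-112. Local minima of B: B(-3)=-9.
So the global minimum of g is A(2) + B(-3) + 6 = -112 − 9 + 6 = -115, attained at (2, -3).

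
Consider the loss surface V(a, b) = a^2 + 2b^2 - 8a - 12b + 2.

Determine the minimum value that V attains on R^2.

V(a,b) separates as P(a) + Q(b) + 2, so its minimum is min P + min Q + 2.
P'(a) = 2a - 8 vanishes at a ∈ {4}; Q'(b) = 4b - 12 vanishes at b ∈ {3}.
Local minima of P (where P''>0): P(4)=-16. Local minima of Q: Q(3)=-18.
So the global minimum of V is P(4) + Q(3) + 2 = -16 − 18 + 2 = -32, attained at (4, 3).

-32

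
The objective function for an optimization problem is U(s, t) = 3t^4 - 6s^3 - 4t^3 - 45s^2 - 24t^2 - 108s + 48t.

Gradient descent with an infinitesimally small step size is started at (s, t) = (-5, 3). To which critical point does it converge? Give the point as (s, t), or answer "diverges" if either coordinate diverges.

U is separable, so gradient descent decouples: s follows -∂U/∂s, t follows -∂U/∂t.
∂U/∂s = -18(s + 2)(s + 3); at s=-5 this is -108, so s increases.
∂U/∂t = 12(t - 2)(t - 1)(t + 2); at t=3 this is 120, so t decreases.
s converges to its nearest critical value -3 (a local min of the s-part); t converges to 2. The iterate converges to (-3, 2).

(-3, 2)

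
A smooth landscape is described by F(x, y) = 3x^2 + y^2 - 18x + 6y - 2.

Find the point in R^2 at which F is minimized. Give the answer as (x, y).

(3, -3)

F(x,y) separates as P(x) + Q(y) − 2, so its minimum is min P + min Q − 2.
P'(x) = 6x - 18 vanishes at x ∈ {3}; Q'(y) = 2y + 6 vanishes at y ∈ {-3}.
Local minima of P (where P''>0): P(3)=-27. Local minima of Q: Q(-3)=-9.
So the global minimum of F is P(3) + Q(-3) − 2 = -27 − 9 − 2 = -38, attained at (3, -3).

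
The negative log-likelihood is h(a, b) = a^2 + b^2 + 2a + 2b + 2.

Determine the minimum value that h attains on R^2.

0

h(a,b) separates as P(a) + Q(b) + 2, so its minimum is min P + min Q + 2.
P'(a) = 2a + 2 vanishes at a ∈ {-1}; Q'(b) = 2b + 2 vanishes at b ∈ {-1}.
Local minima of P (where P''>0): P(-1)=-1. Local minima of Q: Q(-1)=-1.
So the global minimum of h is P(-1) + Q(-1) + 2 = -1 − 1 + 2 = 0, attained at (-1, -1).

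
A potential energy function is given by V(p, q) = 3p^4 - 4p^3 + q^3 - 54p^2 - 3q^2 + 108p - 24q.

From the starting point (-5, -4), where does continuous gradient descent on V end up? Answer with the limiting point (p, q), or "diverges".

diverges

V is separable, so gradient descent decouples: p follows -∂V/∂p, q follows -∂V/∂q.
∂V/∂p = 12(p - 3)(p - 1)(p + 3); at p=-5 this is -1152, so p increases.
∂V/∂q = 3(q - 4)(q + 2); at q=-4 this is 48, so q decreases.
The q-coordinate has no critical point in that direction and runs off to infinity.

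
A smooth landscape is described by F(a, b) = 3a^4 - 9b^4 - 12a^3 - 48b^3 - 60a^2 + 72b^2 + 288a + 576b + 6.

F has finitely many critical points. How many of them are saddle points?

F separates as a function of a plus a function of b, so ∇F=0 decouples.
∂F/∂a = 12(a - 4)(a - 2)(a + 3) = 0 at a ∈ {-3, 2, 4}; ∂F/∂b = -36(b - 2)(b + 2)(b + 4) = 0 at b ∈ {-4, -2, 2}.
The Hessian is diagonal: diag(F_aa, F_bb). Second derivatives: F_aa(-3)=420, F_aa(2)=-120, F_aa(4)=168; F_bb(-4)=-432, F_bb(-2)=288, F_bb(2)=-864.
Saddle points occur where the two diagonal entries have opposite signs: (-3, -4), (-3, 2), (2, -2), (4, -4), (4, 2). Count: 5.

5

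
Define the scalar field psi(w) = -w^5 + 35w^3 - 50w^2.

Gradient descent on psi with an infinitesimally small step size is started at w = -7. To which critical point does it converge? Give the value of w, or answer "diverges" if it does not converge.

psi'(w) = -5w(w - 4)(w - 1)(w + 5), so psi'(-7) = -6160.
Gradient descent moves in the -psi' direction, i.e. w is increasing.
The nearest critical point in that direction is w = -5, where psi'' = 1350 > 0 (a local minimum). The iterate converges there.

-5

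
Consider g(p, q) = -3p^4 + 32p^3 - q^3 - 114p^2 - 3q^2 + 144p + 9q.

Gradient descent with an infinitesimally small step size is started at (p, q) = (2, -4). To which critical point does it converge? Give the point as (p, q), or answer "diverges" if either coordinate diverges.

(3, -3)

g is separable, so gradient descent decouples: p follows -∂g/∂p, q follows -∂g/∂q.
∂g/∂p = -12(p - 4)(p - 3)(p - 1); at p=2 this is -24, so p increases.
∂g/∂q = -3(q - 1)(q + 3); at q=-4 this is -15, so q increases.
p converges to its nearest critical value 3 (a local min of the p-part); q converges to -3. The iterate converges to (3, -3).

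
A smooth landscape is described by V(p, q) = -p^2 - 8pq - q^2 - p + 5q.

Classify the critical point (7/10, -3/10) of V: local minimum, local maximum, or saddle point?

saddle point

The Hessian of V is constant: H = [[-2, -8], [-8, -2]].
det(H) = (-2)·(-2) − (-8)² = -60.
Since det(H) < 0, H is indefinite and the critical point is a saddle point.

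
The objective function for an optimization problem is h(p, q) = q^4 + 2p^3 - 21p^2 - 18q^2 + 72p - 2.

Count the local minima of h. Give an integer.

h separates as a function of p plus a function of q, so ∇h=0 decouples.
∂h/∂p = 6(p - 4)(p - 3) = 0 at p ∈ {3, 4}; ∂h/∂q = 4q(q - 3)(q + 3) = 0 at q ∈ {-3, 0, 3}.
The Hessian is diagonal: diag(h_pp, h_qq). Second derivatives: h_pp(3)=-6, h_pp(4)=6; h_qq(-3)=72, h_qq(0)=-36, h_qq(3)=72.
Local minima occur where both diagonal entries positive: (4, -3), (4, 3). Count: 2.

2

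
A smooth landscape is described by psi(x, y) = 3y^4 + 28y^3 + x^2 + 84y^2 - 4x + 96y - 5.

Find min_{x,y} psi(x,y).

psi(x,y) separates as P(x) + Q(y) − 5, so its minimum is min P + min Q − 5.
P'(x) = 2x - 4 vanishes at x ∈ {2}; Q'(y) = 12(y + 1)(y + 2)(y + 4) vanishes at y ∈ {-4, -2, -1}.
Local minima of P (where P''>0): P(2)=-4. Local minima of Q: Q(-4)=-64, Q(-1)=-37.
So the global minimum of psi is P(2) + Q(-4) − 5 = -4 − 64 − 5 = -73, attained at (2, -4).

-73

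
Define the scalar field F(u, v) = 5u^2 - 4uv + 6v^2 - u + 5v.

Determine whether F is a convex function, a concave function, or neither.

convex

F is quadratic, so its Hessian is the constant matrix H = [[10, -4], [-4, 12]].
det(H) = 104, tr(H) = 22.
det(H) > 0 and tr(H) > 0, so H is positive definite everywhere: convex.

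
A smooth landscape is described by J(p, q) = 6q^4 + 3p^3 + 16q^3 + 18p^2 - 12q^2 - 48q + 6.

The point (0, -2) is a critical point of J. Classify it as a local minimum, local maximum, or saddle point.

local minimum

The mixed partial ∂²J/∂p∂q is 0, so the Hessian at any point is diag(J_pp, J_qq) = diag(18(p + 2), 24(3q^2 + 4q - 1)).
At (0, -2): H = diag(36, 72).
Both eigenvalues are positive, so H is positive definite: a local minimum.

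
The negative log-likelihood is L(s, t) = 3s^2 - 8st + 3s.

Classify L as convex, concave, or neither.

neither

L is quadratic, so its Hessian is the constant matrix H = [[6, -8], [-8, 0]].
det(H) = -64, tr(H) = 6.
det(H) < 0, so H is indefinite: neither convex nor concave.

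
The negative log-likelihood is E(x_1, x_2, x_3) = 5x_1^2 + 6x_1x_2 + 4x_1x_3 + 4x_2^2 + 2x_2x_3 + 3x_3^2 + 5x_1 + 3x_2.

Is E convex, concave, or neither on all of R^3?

E is quadratic, so its Hessian is the constant matrix H = [[10, 6, 4], [6, 8, 2], [4, 2, 6]].
Leading principal minors: 10, 44, 192.
All positive ⇒ H ≻ 0 ⇒ convex.

convex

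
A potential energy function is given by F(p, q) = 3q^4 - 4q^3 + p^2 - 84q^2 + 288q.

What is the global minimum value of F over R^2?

F(p,q) separates as A(p) + B(q), so its minimum is min A + min B.
A'(p) = 2p vanishes at p ∈ {0}; B'(q) = 12(q - 3)(q - 2)(q + 4) vanishes at q ∈ {-4, 2, 3}.
Local minima of A (where A''>0): A(0)=0. Local minima of B: B(-4)=-1472, B(3)=243.
So the global minimum of F is A(0) + B(-4) = 0 − 1472 = -1472, attained at (0, -4).

-1472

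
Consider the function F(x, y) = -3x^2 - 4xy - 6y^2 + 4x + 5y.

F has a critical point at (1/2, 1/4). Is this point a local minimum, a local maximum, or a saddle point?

The Hessian of F is constant: H = [[-6, -4], [-4, -12]].
det(H) = (-6)·(-12) − (-4)² = 56.
det(H) > 0 and tr(H) = -18 < 0, so H is negative definite and the point is a local maximum.

local maximum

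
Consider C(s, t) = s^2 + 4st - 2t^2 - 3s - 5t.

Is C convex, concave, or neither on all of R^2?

C is quadratic, so its Hessian is the constant matrix H = [[2, 4], [4, -4]].
det(H) = -24, tr(H) = -2.
det(H) < 0, so H is indefinite: neither convex nor concave.

neither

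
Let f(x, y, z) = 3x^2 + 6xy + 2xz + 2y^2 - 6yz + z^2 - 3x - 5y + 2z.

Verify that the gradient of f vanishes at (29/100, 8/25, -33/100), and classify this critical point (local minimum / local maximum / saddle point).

∇f = (6x + 6y + 2z - 3, 6x + 4y - 6z - 5, 2x - 6y + 2z + 2); substituting (29/100, 8/25, -33/100) gives ∇f = (0, 0, 0), so (29/100, 8/25, -33/100) is indeed a critical point.
The Hessian is constant: H = [[6, 6, 2], [6, 4, -6], [2, -6, 2]].
Leading principal minors: Δ₁ = 6, Δ₂ = -12, Δ₃ = -400.
The minors fit neither the all-positive nor the alternating-sign pattern, so H is indefinite: a saddle point.

saddle point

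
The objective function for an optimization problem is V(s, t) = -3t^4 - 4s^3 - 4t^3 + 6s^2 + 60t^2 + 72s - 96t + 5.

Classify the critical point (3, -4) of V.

local maximum

The mixed partial ∂²V/∂s∂t is 0, so the Hessian at any point is diag(V_ss, V_tt) = diag(12(-2s + 1), 12(-3t^2 - 2t + 10)).
At (3, -4): H = diag(-60, -360).
Both eigenvalues are negative, so H is negative definite: a local maximum.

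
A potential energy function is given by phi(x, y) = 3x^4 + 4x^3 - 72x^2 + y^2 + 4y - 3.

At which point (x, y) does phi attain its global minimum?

phi(x,y) separates as P(x) + Q(y) − 3, so its minimum is min P + min Q − 3.
P'(x) = 12x(x - 3)(x + 4) vanishes at x ∈ {-4, 0, 3}; Q'(y) = 2y + 4 vanishes at y ∈ {-2}.
Local minima of P (where P''>0): P(-4)=-640, P(3)=-297. Local minima of Q: Q(-2)=-4.
So the global minimum of phi is P(-4) + Q(-2) − 3 = -640 − 4 − 3 = -647, attained at (-4, -2).

(-4, -2)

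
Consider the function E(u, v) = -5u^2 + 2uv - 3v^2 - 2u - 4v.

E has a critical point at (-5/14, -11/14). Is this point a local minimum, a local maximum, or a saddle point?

The Hessian of E is constant: H = [[-10, 2], [2, -6]].
det(H) = (-10)·(-6) − 2² = 56.
det(H) > 0 and tr(H) = -16 < 0, so H is negative definite and the point is a local maximum.

local maximum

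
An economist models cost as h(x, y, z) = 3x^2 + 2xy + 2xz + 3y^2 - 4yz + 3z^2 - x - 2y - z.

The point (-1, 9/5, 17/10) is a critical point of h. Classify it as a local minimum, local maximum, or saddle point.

local minimum

The Hessian is constant: H = [[6, 2, 2], [2, 6, -4], [2, -4, 6]].
Leading principal minors: Δ₁ = 6, Δ₂ = 32, Δ₃ = 40.
All leading minors are positive, so H is positive definite: a local minimum.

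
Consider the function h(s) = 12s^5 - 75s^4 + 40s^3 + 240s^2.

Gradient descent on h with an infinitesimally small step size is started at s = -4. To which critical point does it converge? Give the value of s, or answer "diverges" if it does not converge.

h'(s) = 60s(s - 4)(s - 2)(s + 1), so h'(-4) = 34560.
Gradient descent moves in the -h' direction, i.e. s is decreasing.
There is no critical point below s=-4, and h' keeps the same sign, so the iterate runs off to −∞.

diverges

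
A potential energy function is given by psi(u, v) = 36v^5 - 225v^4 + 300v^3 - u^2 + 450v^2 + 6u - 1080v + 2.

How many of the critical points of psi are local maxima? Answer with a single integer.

psi separates as a function of u plus a function of v, so ∇psi=0 decouples.
∂psi/∂u = -2(u - 3) = 0 at u ∈ {3}; ∂psi/∂v = 180(v - 3)(v - 2)(v - 1)(v + 1) = 0 at v ∈ {-1, 1, 2, 3}.
The Hessian is diagonal: diag(psi_uu, psi_vv). Second derivatives: psi_uu(3)=-2; psi_vv(-1)=-4320, psi_vv(1)=720, psi_vv(2)=-540, psi_vv(3)=1440.
Local maxima occur where both diagonal entries negative: (3, -1), (3, 2). Count: 2.

2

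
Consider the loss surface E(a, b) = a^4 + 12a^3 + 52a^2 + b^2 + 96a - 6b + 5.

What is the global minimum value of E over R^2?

-68

E(a,b) separates as P(a) + Q(b) + 5, so its minimum is min P + min Q + 5.
P'(a) = 4(a + 2)(a + 3)(a + 4) vanishes at a ∈ {-4, -3, -2}; Q'(b) = 2b - 6 vanishes at b ∈ {3}.
Local minima of P (where P''>0): P(-4)=-64, P(-2)=-64. Local minima of Q: Q(3)=-9.
So the global minimum of E is P(-4) + Q(3) + 5 = -64 − 9 + 5 = -68, attained at (-4, 3).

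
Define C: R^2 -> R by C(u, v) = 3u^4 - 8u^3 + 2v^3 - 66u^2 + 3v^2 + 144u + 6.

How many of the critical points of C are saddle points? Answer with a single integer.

C separates as a function of u plus a function of v, so ∇C=0 decouples.
∂C/∂u = 12(u - 4)(u - 1)(u + 3) = 0 at u ∈ {-3, 1, 4}; ∂C/∂v = 6v(v + 1) = 0 at v ∈ {-1, 0}.
The Hessian is diagonal: diag(C_uu, C_vv). Second derivatives: C_uu(-3)=336, C_uu(1)=-144, C_uu(4)=252; C_vv(-1)=-6, C_vv(0)=6.
Saddle points occur where the two diagonal entries have opposite signs: (-3, -1), (1, 0), (4, -1). Count: 3.

3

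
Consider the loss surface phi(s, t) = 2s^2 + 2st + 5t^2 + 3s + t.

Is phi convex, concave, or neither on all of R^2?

phi is quadratic, so its Hessian is the constant matrix H = [[4, 2], [2, 10]].
det(H) = 36, tr(H) = 14.
det(H) > 0 and tr(H) > 0, so H is positive definite everywhere: convex.

convex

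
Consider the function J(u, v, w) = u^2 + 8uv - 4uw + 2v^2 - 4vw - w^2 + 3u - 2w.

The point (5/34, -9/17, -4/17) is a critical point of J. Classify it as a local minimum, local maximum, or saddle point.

saddle point

The Hessian is constant: H = [[2, 8, -4], [8, 4, -4], [-4, -4, -2]].
Leading principal minors: Δ₁ = 2, Δ₂ = -56, Δ₃ = 272.
The minors fit neither the all-positive nor the alternating-sign pattern, so H is indefinite: a saddle point.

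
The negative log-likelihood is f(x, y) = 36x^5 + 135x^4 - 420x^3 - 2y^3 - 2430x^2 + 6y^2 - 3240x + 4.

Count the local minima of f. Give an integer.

2

f separates as a function of x plus a function of y, so ∇f=0 decouples.
∂f/∂x = 180(x - 3)(x + 1)(x + 2)(x + 3) = 0 at x ∈ {-3, -2, -1, 3}; ∂f/∂y = -6y(y - 2) = 0 at y ∈ {0, 2}.
The Hessian is diagonal: diag(f_xx, f_yy). Second derivatives: f_xx(-3)=-2160, f_xx(-2)=900, f_xx(-1)=-1440, f_xx(3)=21600; f_yy(0)=12, f_yy(2)=-12.
Local minima occur where both diagonal entries positive: (-2, 0), (3, 0). Count: 2.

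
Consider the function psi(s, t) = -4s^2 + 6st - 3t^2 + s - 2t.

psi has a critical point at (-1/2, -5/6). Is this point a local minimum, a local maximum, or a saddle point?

local maximum

The Hessian of psi is constant: H = [[-8, 6], [6, -6]].
det(H) = (-8)·(-6) − 6² = 12.
det(H) > 0 and tr(H) = -14 < 0, so H is negative definite and the point is a local maximum.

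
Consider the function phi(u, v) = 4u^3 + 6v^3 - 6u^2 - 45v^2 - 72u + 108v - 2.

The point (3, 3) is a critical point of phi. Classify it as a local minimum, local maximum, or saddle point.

local minimum

The mixed partial ∂²phi/∂u∂v is 0, so the Hessian at any point is diag(phi_uu, phi_vv) = diag(12(2u - 1), 18(2v - 5)).
At (3, 3): H = diag(60, 18).
Both eigenvalues are positive, so H is positive definite: a local minimum.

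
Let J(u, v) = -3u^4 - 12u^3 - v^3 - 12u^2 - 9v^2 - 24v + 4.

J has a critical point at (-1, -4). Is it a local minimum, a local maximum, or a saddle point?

local minimum

The mixed partial ∂²J/∂u∂v is 0, so the Hessian at any point is diag(J_uu, J_vv) = diag(-12(3u^2 + 6u + 2), -6(v + 3)).
At (-1, -4): H = diag(12, 6).
Both eigenvalues are positive, so H is positive definite: a local minimum.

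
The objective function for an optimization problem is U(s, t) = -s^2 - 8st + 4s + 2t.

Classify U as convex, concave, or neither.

U is quadratic, so its Hessian is the constant matrix H = [[-2, -8], [-8, 0]].
det(H) = -64, tr(H) = -2.
det(H) < 0, so H is indefinite: neither convex nor concave.

neither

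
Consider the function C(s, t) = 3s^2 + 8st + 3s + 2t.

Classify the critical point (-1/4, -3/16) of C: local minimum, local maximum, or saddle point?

saddle point

The Hessian of C is constant: H = [[6, 8], [8, 0]].
det(H) = 6·0 − 8² = -64.
Since det(H) < 0, H is indefinite and the critical point is a saddle point.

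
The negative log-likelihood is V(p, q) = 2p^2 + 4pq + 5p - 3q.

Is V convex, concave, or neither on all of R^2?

V is quadratic, so its Hessian is the constant matrix H = [[4, 4], [4, 0]].
det(H) = -16, tr(H) = 4.
det(H) < 0, so H is indefinite: neither convex nor concave.

neither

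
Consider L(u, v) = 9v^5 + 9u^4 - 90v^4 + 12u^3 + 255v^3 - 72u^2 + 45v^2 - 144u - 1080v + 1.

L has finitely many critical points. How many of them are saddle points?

6

L separates as a function of u plus a function of v, so ∇L=0 decouples.
∂L/∂u = 36(u - 2)(u + 1)(u + 2) = 0 at u ∈ {-2, -1, 2}; ∂L/∂v = 45(v - 4)(v - 3)(v - 2)(v + 1) = 0 at v ∈ {-1, 2, 3, 4}.
The Hessian is diagonal: diag(L_uu, L_vv). Second derivatives: L_uu(-2)=144, L_uu(-1)=-108, L_uu(2)=432; L_vv(-1)=-2700, L_vv(2)=270, L_vv(3)=-180, L_vv(4)=450.
Saddle points occur where the two diagonal entries have opposite signs: (-2, -1), (-2, 3), (-1, 2), (-1, 4), (2, -1), (2, 3). Count: 6.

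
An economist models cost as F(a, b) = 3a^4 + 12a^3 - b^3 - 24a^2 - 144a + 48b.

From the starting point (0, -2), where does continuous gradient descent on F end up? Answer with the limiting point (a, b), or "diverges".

F is separable, so gradient descent decouples: a follows -∂F/∂a, b follows -∂F/∂b.
∂F/∂a = 12(a - 2)(a + 2)(a + 3); at a=0 this is -144, so a increases.
∂F/∂b = -3(b - 4)(b + 4); at b=-2 this is 36, so b decreases.
a converges to its nearest critical value 2 (a local min of the a-part); b converges to -4. The iterate converges to (2, -4).

(2, -4)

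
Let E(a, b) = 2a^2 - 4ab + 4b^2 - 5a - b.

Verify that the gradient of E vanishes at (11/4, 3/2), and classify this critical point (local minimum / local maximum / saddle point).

local minimum

∇E = (4a - 4b - 5, -4a + 8b - 1); substituting (11/4, 3/2) gives ∇E = (0, 0), so (11/4, 3/2) is indeed a critical point.
The Hessian of E is constant: H = [[4, -4], [-4, 8]].
det(H) = 4·8 − (-4)² = 16.
det(H) > 0 and tr(H) = 12 > 0, so H is positive definite and the point is a local minimum.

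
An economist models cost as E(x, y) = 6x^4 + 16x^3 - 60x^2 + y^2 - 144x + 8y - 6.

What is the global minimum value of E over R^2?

E(x,y) separates as P(x) + Q(y) − 6, so its minimum is min P + min Q − 6.
P'(x) = 24(x - 2)(x + 1)(x + 3) vanishes at x ∈ {-3, -1, 2}; Q'(y) = 2y + 8 vanishes at y ∈ {-4}.
Local minima of P (where P''>0): P(-3)=-54, P(2)=-304. Local minima of Q: Q(-4)=-16.
So the global minimum of E is P(2) + Q(-4) − 6 = -304 − 16 − 6 = -326, attained at (2, -4).

-326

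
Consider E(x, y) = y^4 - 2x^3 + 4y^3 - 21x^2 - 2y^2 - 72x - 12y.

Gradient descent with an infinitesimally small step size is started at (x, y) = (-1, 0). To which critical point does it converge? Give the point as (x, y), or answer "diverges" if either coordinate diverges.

diverges

E is separable, so gradient descent decouples: x follows -∂E/∂x, y follows -∂E/∂y.
∂E/∂x = -6(x + 3)(x + 4); at x=-1 this is -36, so x increases.
∂E/∂y = 4(y - 1)(y + 1)(y + 3); at y=0 this is -12, so y increases.
The x-coordinate has no critical point in that direction and runs off to infinity.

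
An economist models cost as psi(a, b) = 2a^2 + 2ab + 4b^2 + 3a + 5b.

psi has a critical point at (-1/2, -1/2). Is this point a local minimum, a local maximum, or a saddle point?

local minimum

The Hessian of psi is constant: H = [[4, 2], [2, 8]].
det(H) = 4·8 − 2² = 28.
det(H) > 0 and tr(H) = 12 > 0, so H is positive definite and the point is a local minimum.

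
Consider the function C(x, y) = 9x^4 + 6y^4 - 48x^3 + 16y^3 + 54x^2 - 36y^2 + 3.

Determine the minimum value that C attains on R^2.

C(x,y) separates as P(x) + Q(y) + 3, so its minimum is min P + min Q + 3.
P'(x) = 36x(x - 3)(x - 1) vanishes at x ∈ {0, 1, 3}; Q'(y) = 24y(y - 1)(y + 3) vanishes at y ∈ {-3, 0, 1}.
Local minima of P (where P''>0): P(0)=0, P(3)=-81. Local minima of Q: Q(-3)=-270, Q(1)=-14.
So the global minimum of C is P(3) + Q(-3) + 3 = -81 − 270 + 3 = -348, attained at (3, -3).

-348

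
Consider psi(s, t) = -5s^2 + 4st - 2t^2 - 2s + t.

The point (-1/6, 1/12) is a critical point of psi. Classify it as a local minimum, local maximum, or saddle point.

local maximum

The Hessian of psi is constant: H = [[-10, 4], [4, -4]].
det(H) = (-10)·(-4) − 4² = 24.
det(H) > 0 and tr(H) = -14 < 0, so H is negative definite and the point is a local maximum.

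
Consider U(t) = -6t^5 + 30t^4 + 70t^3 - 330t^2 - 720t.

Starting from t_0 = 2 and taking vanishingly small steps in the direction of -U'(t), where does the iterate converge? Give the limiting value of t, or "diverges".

U'(t) = -30(t - 4)(t - 3)(t + 1)(t + 2), so U'(2) = -720.
Gradient descent moves in the -U' direction, i.e. t is increasing.
The nearest critical point in that direction is t = 3, where U'' = 600 > 0 (a local minimum). The iterate converges there.

3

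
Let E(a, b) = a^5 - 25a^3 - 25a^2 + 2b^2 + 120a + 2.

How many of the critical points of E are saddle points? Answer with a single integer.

2

E separates as a function of a plus a function of b, so ∇E=0 decouples.
∂E/∂a = 5(a - 4)(a - 1)(a + 2)(a + 3) = 0 at a ∈ {-3, -2, 1, 4}; ∂E/∂b = 4b = 0 at b ∈ {0}.
The Hessian is diagonal: diag(E_aa, E_bb). Second derivatives: E_aa(-3)=-140, E_aa(-2)=90, E_aa(1)=-180, E_aa(4)=630; E_bb(0)=4.
Saddle points occur where the two diagonal entries have opposite signs: (-3, 0), (1, 0). Count: 2.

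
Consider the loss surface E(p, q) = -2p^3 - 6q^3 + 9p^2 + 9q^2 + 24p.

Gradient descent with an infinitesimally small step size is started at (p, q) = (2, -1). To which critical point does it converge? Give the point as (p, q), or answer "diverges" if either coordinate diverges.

(-1, 0)

E is separable, so gradient descent decouples: p follows -∂E/∂p, q follows -∂E/∂q.
∂E/∂p = -6(p - 4)(p + 1); at p=2 this is 36, so p decreases.
∂E/∂q = -18q(q - 1); at q=-1 this is -36, so q increases.
p converges to its nearest critical value -1 (a local min of the p-part); q converges to 0. The iterate converges to (-1, 0).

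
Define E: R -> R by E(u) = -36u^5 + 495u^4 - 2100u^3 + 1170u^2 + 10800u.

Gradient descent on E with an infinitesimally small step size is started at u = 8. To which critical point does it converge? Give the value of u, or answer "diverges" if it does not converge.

E'(u) = -180(u - 5)(u - 4)(u - 3)(u + 1), so E'(8) = -97200.
Gradient descent moves in the -E' direction, i.e. u is increasing.
There is no critical point above u=8, and E' keeps the same sign, so the iterate runs off to +∞.

diverges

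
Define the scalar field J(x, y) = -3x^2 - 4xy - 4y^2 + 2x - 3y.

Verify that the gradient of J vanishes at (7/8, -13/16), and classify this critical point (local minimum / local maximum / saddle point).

∇J = (-6x - 4y + 2, -4x - 8y - 3); substituting (7/8, -13/16) gives ∇J = (0, 0), so (7/8, -13/16) is indeed a critical point.
The Hessian of J is constant: H = [[-6, -4], [-4, -8]].
det(H) = (-6)·(-8) − (-4)² = 32.
det(H) > 0 and tr(H) = -14 < 0, so H is negative definite and the point is a local maximum.

local maximum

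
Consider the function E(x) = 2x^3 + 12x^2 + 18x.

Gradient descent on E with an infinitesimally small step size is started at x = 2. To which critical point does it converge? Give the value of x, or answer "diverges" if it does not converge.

E'(x) = 6(x + 1)(x + 3), so E'(2) = 90.
Gradient descent moves in the -E' direction, i.e. x is decreasing.
The nearest critical point in that direction is x = -1, where E'' = 12 > 0 (a local minimum). The iterate converges there.

-1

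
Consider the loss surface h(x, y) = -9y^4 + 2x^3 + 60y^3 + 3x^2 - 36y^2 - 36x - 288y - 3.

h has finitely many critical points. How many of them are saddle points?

3

h separates as a function of x plus a function of y, so ∇h=0 decouples.
∂h/∂x = 6(x - 2)(x + 3) = 0 at x ∈ {-3, 2}; ∂h/∂y = -36(y - 4)(y - 2)(y + 1) = 0 at y ∈ {-1, 2, 4}.
The Hessian is diagonal: diag(h_xx, h_yy). Second derivatives: h_xx(-3)=-30, h_xx(2)=30; h_yy(-1)=-540, h_yy(2)=216, h_yy(4)=-360.
Saddle points occur where the two diagonal entries have opposite signs: (-3, 2), (2, -1), (2, 4). Count: 3.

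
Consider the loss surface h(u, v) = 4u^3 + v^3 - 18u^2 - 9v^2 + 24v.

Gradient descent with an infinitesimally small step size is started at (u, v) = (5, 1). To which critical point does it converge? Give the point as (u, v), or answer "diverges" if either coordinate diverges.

h is separable, so gradient descent decouples: u follows -∂h/∂u, v follows -∂h/∂v.
∂h/∂u = 12u(u - 3); at u=5 this is 120, so u decreases.
∂h/∂v = 3(v - 4)(v - 2); at v=1 this is 9, so v decreases.
The v-coordinate has no critical point in that direction and runs off to infinity.

diverges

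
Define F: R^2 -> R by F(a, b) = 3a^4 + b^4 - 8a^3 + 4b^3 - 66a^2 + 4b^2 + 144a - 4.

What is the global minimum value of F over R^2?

-571

F(a,b) separates as P(a) + Q(b) − 4, so its minimum is min P + min Q − 4.
P'(a) = 12(a - 4)(a - 1)(a + 3) vanishes at a ∈ {-3, 1, 4}; Q'(b) = 4b(b + 1)(b + 2) vanishes at b ∈ {-2, -1, 0}.
Local minima of P (where P''>0): P(-3)=-567, P(4)=-224. Local minima of Q: Q(-2)=0, Q(0)=0.
So the global minimum of F is P(-3) + Q(-2) − 4 = -567 + 0 − 4 = -571, attained at (-3, -2).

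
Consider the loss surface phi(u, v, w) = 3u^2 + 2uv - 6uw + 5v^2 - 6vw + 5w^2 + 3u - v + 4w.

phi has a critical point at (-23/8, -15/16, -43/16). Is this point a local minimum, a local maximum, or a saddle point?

local minimum

The Hessian is constant: H = [[6, 2, -6], [2, 10, -6], [-6, -6, 10]].
Leading principal minors: Δ₁ = 6, Δ₂ = 56, Δ₃ = 128.
All leading minors are positive, so H is positive definite: a local minimum.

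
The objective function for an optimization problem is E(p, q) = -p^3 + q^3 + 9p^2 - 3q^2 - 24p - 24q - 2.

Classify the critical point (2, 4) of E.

The mixed partial ∂²E/∂p∂q is 0, so the Hessian at any point is diag(E_pp, E_qq) = diag(6(-p + 3), 6(q - 1)).
At (2, 4): H = diag(6, 18).
Both eigenvalues are positive, so H is positive definite: a local minimum.

local minimum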